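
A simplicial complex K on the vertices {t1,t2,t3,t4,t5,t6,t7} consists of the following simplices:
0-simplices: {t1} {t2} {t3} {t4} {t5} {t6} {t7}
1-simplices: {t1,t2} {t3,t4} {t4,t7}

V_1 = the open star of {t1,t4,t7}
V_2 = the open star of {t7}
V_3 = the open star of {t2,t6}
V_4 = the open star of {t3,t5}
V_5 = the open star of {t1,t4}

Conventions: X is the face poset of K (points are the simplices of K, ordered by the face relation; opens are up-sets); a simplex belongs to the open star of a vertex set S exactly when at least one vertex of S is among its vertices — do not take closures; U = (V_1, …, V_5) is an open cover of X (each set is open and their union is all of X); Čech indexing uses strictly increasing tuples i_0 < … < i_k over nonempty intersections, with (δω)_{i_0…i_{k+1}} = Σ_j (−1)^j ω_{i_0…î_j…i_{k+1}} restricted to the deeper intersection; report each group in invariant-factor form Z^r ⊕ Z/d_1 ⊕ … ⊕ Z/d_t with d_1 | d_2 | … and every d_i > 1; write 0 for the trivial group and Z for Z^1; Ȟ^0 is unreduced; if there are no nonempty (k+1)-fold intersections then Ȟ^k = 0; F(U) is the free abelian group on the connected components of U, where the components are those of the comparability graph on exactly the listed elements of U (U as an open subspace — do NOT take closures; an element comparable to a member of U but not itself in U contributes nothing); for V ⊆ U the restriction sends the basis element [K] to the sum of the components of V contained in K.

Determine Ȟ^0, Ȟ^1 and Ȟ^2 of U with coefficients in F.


cover nerve:
  V1={{t1},{t4},{t7},{t1,t2},{t3,t4},{t4,t7}} V2={{t7},{t4,t7}} V3={{t2},{t6},{t1,t2}} V4={{t3},{t5},{t3,t4}} V5={{t1},{t4},{t1,t2},{t3,t4},{t4,t7}}
  V12={{t7},{t4,t7}} V13={{t1,t2}} V14={{t3,t4}} V15={{t1},{t4},{t1,t2},{t3,t4},{t4,t7}} V25={{t4,t7}} V35={{t1,t2}} V45={{t3,t4}}
  V125={{t4,t7}} V135={{t1,t2}} V145={{t3,t4}}
components per intersection:
  V1: {{t1},{t1,t2}} {{t4},{t7},{t3,t4},{t4,t7}}
  V2: {{t7},{t4,t7}}
  V3: {{t2},{t1,t2}} {{t6}}
  V4: {{t3},{t3,t4}} {{t5}}
  V5: {{t1},{t1,t2}} {{t4},{t3,t4},{t4,t7}}
  V12: {{t7},{t4,t7}}
  V13: {{t1,t2}}
  V14: {{t3,t4}}
  V15: {{t1},{t1,t2}} {{t4},{t3,t4},{t4,t7}}
  V25: {{t4,t7}}
  V35: {{t1,t2}}
  V45: {{t3,t4}}
  V125: {{t4,t7}}
  V135: {{t1,t2}}
  V145: {{t3,t4}}
C dims 9,8,3; δ0: rk 5, SNF 1^5; δ1: rk 3, SNF 1^3
Ȟ^0: (9−5)−0=4 ⇒ Z^4
Ȟ^1: (8−3)−5=0 ⇒ 0
Ȟ^2: (3−0)−3=0 ⇒ 0

Ȟ^0(U;F) ≅ Z^4, Ȟ^1(U;F) ≅ 0, Ȟ^2(U;F) ≅ 0


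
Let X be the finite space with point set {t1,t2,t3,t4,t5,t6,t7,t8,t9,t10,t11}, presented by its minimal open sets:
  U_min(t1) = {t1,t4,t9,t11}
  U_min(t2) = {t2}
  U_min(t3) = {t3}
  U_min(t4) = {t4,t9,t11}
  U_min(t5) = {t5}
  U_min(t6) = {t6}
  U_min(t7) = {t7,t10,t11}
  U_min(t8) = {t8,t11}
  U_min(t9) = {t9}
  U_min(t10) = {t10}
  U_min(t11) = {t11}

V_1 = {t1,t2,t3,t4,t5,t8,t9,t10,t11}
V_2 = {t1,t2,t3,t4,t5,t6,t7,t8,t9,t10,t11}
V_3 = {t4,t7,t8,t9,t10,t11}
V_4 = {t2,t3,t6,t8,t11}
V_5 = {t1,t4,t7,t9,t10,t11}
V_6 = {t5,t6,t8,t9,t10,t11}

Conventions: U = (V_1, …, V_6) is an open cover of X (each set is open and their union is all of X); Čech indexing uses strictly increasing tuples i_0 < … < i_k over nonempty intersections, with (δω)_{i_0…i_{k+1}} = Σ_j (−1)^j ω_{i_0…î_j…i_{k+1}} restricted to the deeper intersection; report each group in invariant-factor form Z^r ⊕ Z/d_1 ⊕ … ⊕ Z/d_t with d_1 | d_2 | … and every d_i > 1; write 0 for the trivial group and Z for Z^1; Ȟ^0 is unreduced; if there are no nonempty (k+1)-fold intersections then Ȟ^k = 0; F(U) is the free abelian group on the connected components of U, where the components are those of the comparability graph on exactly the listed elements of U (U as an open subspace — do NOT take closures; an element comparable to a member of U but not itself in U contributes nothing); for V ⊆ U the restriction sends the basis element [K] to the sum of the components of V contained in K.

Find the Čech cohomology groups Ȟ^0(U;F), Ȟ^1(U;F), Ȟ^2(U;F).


nerve of the cover:
  V12={t1,t2,t3,t4,t5,t8,t9,t10,t11} V13={t4,t8,t9,t10,t11} V14={t2,t3,t8,t11} V15={t1,t4,t9,t10,t11} V16={t5,t8,t9,t10,t11} V23={t4,t7,t8,t9,t10,t11} V24={t2,t3,t6,t8,t11} V25={t1,t4,t7,t9,t10,t11} V26={t5,t6,t8,t9,t10,t11} V34={t8,t11} V35={t4,t7,t9,t10,t11} V36={t8,t9,t10,t11} V45={t11} V46={t6,t8,t11} V56={t9,t10,t11}
  V123={t4,t8,t9,t10,t11} V124={t2,t3,t8,t11} V125={t1,t4,t9,t10,t11} V126={t5,t8,t9,t10,t11} V134={t8,t11} V135={t4,t9,t10,t11} V136={t8,t9,t10,t11} V145={t11} V146={t8,t11} V156={t9,t10,t11} V234={t8,t11} V235={t4,t7,t9,t10,t11} V236={t8,t9,t10,t11} V245={t11} V246={t6,t8,t11} V256={t9,t10,t11} V345={t11} V346={t8,t11} V356={t9,t10,t11} V456={t11}
  V1234={t8,t11} V1235={t4,t9,t10,t11} V1236={t8,t9,t10,t11} V1245={t11} V1246={t8,t11} V1256={t9,t10,t11} V1345={t11} V1346={t8,t11} V1356={t9,t10,t11} V1456={t11} V2345={t11} V2346={t8,t11} V2356={t9,t10,t11} V2456={t11} V3456={t11}
  V12345={t11} V12346={t8,t11} V12356={t9,t10,t11} V12456={t11} V13456={t11} V23456={t11}
  V123456={t11}
components per intersection:
  V1: {t1,t4,t8,t9,t11} {t2} {t3} {t5} {t10}
  V2: {t1,t4,t7,t8,t9,t10,t11} {t2} {t3} {t5} {t6}
  V3: {t4,t7,t8,t9,t10,t11}
  V4: {t2} {t3} {t6} {t8,t11}
  V5: {t1,t4,t7,t9,t10,t11}
  V6: {t5} {t6} {t8,t11} {t9} {t10}
  V12: {t1,t4,t8,t9,t11} {t2} {t3} {t5} {t10}
  V13: {t4,t8,t9,t11} {t10}
  V14: {t2} {t3} {t8,t11}
  V15: {t1,t4,t9,t11} {t10}
  V16: {t5} {t8,t11} {t9} {t10}
  V23: {t4,t7,t8,t9,t10,t11}
  V24: {t2} {t3} {t6} {t8,t11}
  V25: {t1,t4,t7,t9,t10,t11}
  V26: {t5} {t6} {t8,t11} {t9} {t10}
  V34: {t8,t11}
  V35: {t4,t7,t9,t10,t11}
  V36: {t8,t11} {t9} {t10}
  V45: {t11}
  V46: {t6} {t8,t11}
  V56: {t9} {t10} {t11}
  V123: {t4,t8,t9,t11} {t10}
  V124: {t2} {t3} {t8,t11}
  V125: {t1,t4,t9,t11} {t10}
  V126: {t5} {t8,t11} {t9} {t10}
  V134: {t8,t11}
  V135: {t4,t9,t11} {t10}
  V136: {t8,t11} {t9} {t10}
  V145: {t11}
  V146: {t8,t11}
  V156: {t9} {t10} {t11}
  V234: {t8,t11}
  V235: {t4,t7,t9,t10,t11}
  V236: {t8,t11} {t9} {t10}
  V245: {t11}
  V246: {t6} {t8,t11}
  V256: {t9} {t10} {t11}
  V345: {t11}
  V346: {t8,t11}
  V356: {t9} {t10} {t11}
  V456: {t11}
  V1234: {t8,t11}
  V1235: {t4,t9,t11} {t10}
  V1236: {t8,t11} {t9} {t10}
  V1245: {t11}
  V1246: {t8,t11}
  V1256: {t9} {t10} {t11}
  V1345: {t11}
  V1346: {t8,t11}
  V1356: {t9} {t10} {t11}
  V1456: {t11}
  V2345: {t11}
  V2346: {t8,t11}
  V2356: {t9} {t10} {t11}
  V2456: {t11}
  V3456: {t11}
  V12345: {t11}
  V12346: {t8,t11}
  V12356: {t9} {t10} {t11}
  V12456: {t11}
  V13456: {t11}
  V23456: {t11}
  V123456: {t11}
C dims 21,38,39,24; δ0: rk 16, SNF 1^16; δ1: rk 22, SNF 1^22; δ2: rk 17, SNF 1^17
Ȟ^0 = (21 − 16) − 0 = 5, so Ȟ^0 ≅ Z^5
Ȟ^1 = (38 − 22) − 16 = 0, so Ȟ^1 ≅ 0
Ȟ^2 = (39 − 17) − 22 = 0, so Ȟ^2 ≅ 0

Ȟ^0 = Z^5, Ȟ^1 = 0 and Ȟ^2 = 0


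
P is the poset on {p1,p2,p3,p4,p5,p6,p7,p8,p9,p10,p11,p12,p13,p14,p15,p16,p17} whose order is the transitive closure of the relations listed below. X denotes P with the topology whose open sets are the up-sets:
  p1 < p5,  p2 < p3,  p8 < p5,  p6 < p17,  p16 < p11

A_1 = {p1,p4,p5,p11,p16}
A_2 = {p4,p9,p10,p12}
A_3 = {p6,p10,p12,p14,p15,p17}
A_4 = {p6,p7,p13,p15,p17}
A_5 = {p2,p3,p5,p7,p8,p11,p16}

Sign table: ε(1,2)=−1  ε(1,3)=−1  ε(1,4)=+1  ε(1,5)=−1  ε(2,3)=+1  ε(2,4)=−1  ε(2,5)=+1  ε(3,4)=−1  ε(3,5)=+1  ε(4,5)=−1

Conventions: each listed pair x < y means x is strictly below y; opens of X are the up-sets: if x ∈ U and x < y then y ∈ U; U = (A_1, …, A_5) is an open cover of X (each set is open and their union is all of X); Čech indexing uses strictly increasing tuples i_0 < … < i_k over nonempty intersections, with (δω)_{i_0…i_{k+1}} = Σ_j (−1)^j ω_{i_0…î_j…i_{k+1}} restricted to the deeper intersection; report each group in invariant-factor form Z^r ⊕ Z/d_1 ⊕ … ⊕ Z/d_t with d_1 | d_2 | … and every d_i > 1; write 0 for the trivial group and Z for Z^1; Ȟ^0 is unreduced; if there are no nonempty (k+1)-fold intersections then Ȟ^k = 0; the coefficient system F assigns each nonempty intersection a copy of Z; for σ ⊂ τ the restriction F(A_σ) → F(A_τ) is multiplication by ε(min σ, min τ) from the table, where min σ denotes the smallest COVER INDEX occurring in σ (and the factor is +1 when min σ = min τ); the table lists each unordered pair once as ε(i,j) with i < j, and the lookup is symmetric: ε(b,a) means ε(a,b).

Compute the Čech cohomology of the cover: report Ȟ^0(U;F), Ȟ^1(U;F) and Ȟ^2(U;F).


Ȟ^0 ≅ Z; Ȟ^1 ≅ Z; Ȟ^2 ≅ 0

nerve simplices:
  A12={p4} A15={p5,p11,p16} A23={p10,p12} A34={p6,p15,p17} A45={p7}
C dims 5,5; δ0: rk 4, SNF 1^4
degree 0: 5−4−0 = 1 → Ȟ^0 ≅ Z
degree 1: 5−0−4 = 1 → Ȟ^1 ≅ Z
degree 2: 0−0−0 = 0 → Ȟ^2 ≅ 0


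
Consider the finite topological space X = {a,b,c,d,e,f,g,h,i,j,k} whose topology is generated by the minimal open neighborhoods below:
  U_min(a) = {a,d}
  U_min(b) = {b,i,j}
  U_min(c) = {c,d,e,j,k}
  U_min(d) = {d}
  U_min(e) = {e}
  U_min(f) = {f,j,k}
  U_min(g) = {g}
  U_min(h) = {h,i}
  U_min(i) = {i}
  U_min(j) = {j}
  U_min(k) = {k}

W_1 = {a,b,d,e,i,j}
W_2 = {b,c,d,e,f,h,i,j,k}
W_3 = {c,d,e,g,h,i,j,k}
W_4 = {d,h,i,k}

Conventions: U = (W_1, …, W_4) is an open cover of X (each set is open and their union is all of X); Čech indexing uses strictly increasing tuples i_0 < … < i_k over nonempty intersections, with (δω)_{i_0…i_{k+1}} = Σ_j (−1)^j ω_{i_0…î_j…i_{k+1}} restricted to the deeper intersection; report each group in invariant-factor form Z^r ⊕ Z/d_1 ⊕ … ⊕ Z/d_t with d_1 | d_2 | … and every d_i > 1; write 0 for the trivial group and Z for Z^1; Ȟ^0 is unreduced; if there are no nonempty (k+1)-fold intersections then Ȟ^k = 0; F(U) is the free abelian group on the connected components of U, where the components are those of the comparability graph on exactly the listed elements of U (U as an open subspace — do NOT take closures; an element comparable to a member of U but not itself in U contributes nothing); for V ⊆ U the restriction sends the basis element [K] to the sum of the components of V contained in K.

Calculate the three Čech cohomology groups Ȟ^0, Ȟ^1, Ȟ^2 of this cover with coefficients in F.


Ȟ^0 ≅ Z^2, Ȟ^1 ≅ 0, Ȟ^2 ≅ 0

nonempty overlaps:
  W12={b,d,e,i,j} W13={d,e,i,j} W14={d,i} W23={c,d,e,h,i,j,k} W24={d,h,i,k} W34={d,h,i,k}
  W123={d,e,i,j} W124={d,i} W134={d,i} W234={d,h,i,k}
  W1234={d,i}
components per intersection:
  W1: {a,d} {b,i,j} {e}
  W2: {b,c,d,e,f,h,i,j,k}
  W3: {c,d,e,j,k} {g} {h,i}
  W4: {d} {h,i} {k}
  W12: {b,i,j} {d} {e}
  W13: {d} {e} {i} {j}
  W14: {d} {i}
  W23: {c,d,e,j,k} {h,i}
  W24: {d} {h,i} {k}
  W34: {d} {h,i} {k}
  W123: {d} {e} {i} {j}
  W124: {d} {i}
  W134: {d} {i}
  W234: {d} {h,i} {k}
  W1234: {d} {i}
C dims 10,17,11,2; δ0: rk 8, SNF 1^8; δ1: rk 9, SNF 1^9; δ2: rk 2, SNF 1^2
degree 0: 10−8−0 = 2 → Ȟ^0 ≅ Z^2
degree 1: 17−9−8 = 0 → Ȟ^1 ≅ 0
degree 2: 11−2−9 = 0 → Ȟ^2 ≅ 0


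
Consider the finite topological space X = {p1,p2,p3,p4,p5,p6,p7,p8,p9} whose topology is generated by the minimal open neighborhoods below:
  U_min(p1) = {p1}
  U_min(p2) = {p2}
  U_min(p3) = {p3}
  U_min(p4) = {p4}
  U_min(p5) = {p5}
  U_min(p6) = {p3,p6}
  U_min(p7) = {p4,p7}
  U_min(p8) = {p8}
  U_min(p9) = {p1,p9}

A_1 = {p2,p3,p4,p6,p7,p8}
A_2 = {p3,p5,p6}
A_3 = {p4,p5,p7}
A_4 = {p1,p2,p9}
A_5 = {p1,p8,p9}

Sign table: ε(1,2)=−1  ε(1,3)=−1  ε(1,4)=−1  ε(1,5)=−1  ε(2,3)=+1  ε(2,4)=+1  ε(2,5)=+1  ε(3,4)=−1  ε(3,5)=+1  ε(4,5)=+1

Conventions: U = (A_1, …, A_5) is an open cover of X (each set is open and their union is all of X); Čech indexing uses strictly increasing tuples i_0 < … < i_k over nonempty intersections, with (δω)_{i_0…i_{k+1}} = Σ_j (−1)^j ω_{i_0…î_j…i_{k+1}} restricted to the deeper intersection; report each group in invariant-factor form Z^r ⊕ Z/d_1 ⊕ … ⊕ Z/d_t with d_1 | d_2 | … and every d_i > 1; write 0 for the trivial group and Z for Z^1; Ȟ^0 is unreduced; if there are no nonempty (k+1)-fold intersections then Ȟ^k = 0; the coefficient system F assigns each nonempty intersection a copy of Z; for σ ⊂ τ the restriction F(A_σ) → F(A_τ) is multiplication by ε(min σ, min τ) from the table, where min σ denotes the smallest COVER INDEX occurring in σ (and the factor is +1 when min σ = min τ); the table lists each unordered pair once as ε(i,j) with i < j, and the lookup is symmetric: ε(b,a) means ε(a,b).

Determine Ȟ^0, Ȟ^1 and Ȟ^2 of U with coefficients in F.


Ȟ^0 ≅ Z, Ȟ^1 ≅ Z^2 and Ȟ^2 ≅ 0

nerve of the cover:
  A12={p3,p6} A13={p4,p7} A14={p2} A15={p8} A23={p5} A45={p1,p9}
C dims 5,6; δ0: rk 4, SNF 1^4
Ȟ^0 = (5 − 4) − 0 = 1, so Ȟ^0 ≅ Z
Ȟ^1 = (6 − 0) − 4 = 2, so Ȟ^1 ≅ Z^2
Ȟ^2 = (0 − 0) − 0 = 0, so Ȟ^2 ≅ 0


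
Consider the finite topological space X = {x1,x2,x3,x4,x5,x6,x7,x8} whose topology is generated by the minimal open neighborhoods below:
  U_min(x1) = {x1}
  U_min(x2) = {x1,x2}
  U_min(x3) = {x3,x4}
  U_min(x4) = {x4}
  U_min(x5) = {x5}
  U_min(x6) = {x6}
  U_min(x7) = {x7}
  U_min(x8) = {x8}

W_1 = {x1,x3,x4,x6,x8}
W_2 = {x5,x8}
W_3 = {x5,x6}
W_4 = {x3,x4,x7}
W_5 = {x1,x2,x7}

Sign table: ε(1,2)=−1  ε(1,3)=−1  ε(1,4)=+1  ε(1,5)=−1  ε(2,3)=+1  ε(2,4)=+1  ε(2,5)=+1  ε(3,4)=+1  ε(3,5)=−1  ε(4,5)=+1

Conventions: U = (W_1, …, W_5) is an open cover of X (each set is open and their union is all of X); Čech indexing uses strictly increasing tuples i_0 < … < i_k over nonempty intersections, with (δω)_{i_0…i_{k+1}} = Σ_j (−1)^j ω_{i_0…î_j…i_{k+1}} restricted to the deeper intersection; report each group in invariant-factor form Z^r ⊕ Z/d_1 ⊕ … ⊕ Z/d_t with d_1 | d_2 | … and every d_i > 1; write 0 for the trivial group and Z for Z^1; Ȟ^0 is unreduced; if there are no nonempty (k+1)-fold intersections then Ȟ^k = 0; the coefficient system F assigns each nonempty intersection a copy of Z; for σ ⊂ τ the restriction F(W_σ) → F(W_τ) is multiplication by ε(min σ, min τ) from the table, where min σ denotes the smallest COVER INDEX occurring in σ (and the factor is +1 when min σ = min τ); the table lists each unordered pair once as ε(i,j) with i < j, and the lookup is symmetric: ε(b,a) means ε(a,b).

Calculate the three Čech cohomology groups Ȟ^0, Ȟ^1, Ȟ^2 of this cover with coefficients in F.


nerve simplices:
  W12={x8} W13={x6} W14={x3,x4} W15={x1} W23={x5} W45={x7}
C dims 5,6; δ0: rk 5, SNF 1^4·2
degree 0: 5−5−0 = 0 → Ȟ^0 ≅ 0
degree 1: 6−0−5 = 1 plus torsion [2] → Ȟ^1 ≅ Z ⊕ Z/2
degree 2: 0−0−0 = 0 → Ȟ^2 ≅ 0

Ȟ^0 = 0, Ȟ^1 = Z ⊕ Z/2, Ȟ^2 = 0


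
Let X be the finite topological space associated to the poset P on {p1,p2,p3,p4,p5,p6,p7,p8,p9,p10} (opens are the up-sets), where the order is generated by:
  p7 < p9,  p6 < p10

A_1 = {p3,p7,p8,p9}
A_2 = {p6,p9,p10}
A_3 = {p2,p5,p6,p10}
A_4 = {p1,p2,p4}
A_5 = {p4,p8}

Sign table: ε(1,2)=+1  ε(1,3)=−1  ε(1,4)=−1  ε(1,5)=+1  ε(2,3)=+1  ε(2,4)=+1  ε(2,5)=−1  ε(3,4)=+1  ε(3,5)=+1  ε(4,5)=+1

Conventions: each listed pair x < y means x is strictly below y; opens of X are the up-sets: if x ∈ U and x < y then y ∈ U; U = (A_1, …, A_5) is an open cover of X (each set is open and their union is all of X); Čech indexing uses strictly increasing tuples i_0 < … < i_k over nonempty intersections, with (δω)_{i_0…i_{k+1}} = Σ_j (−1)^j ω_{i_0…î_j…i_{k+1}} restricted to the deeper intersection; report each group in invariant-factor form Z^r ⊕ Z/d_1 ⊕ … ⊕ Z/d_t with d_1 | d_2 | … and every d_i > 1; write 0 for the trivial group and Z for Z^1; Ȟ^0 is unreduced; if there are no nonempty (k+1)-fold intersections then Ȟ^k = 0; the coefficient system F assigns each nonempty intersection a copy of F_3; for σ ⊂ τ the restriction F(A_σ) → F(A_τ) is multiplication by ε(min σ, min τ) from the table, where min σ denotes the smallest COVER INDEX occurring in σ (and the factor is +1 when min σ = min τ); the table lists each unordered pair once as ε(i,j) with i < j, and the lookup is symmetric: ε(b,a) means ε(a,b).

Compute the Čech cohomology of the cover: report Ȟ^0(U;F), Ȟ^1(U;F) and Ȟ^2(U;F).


nerve simplices:
  A12={p9} A15={p8} A23={p6,p10} A34={p2} A45={p4}
C dims 5,5; δ0: rk_F3 4
degree 0: 5−4−0 = 1 → Ȟ^0 ≅ Z/3
degree 1: 5−0−4 = 1 → Ȟ^1 ≅ Z/3
degree 2: 0−0−0 = 0 → Ȟ^2 ≅ 0

Ȟ^0(U;F) ≅ Z/3, Ȟ^1(U;F) ≅ Z/3 and Ȟ^2(U;F) ≅ 0


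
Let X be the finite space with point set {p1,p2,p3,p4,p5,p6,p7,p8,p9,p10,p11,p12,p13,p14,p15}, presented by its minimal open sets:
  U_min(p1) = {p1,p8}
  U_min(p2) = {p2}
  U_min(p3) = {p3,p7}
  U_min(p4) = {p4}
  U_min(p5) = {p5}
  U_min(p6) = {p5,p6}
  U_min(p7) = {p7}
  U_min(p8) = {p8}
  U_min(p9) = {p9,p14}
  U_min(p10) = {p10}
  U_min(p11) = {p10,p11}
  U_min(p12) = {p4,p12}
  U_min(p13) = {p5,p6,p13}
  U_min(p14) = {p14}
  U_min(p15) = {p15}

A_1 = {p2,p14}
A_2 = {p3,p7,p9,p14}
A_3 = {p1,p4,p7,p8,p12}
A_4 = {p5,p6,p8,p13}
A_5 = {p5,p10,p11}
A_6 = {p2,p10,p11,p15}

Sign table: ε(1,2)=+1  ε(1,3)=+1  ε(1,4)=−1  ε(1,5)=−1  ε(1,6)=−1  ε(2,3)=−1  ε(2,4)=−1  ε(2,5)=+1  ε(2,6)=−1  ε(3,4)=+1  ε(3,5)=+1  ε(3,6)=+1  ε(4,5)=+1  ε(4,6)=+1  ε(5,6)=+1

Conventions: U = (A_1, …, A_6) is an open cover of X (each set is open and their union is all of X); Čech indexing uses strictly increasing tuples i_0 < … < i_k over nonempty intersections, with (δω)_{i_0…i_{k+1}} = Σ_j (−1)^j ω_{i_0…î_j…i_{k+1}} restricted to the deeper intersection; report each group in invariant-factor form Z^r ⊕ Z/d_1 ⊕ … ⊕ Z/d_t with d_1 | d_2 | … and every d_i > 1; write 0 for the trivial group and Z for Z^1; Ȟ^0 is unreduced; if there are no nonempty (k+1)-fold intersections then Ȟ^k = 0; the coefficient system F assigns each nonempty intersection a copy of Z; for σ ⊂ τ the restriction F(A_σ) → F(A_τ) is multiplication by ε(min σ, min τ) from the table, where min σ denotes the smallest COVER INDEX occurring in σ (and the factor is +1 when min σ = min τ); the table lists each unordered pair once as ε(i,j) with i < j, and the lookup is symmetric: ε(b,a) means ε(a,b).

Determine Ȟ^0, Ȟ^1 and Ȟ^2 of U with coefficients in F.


nonempty overlaps:
  A12={p14} A16={p2} A23={p7} A34={p8} A45={p5} A56={p10,p11}
C dims 6,6; δ0: rk 5, SNF 1^5
degree 0: 6−5−0 = 1 → Ȟ^0 ≅ Z
degree 1: 6−0−5 = 1 → Ȟ^1 ≅ Z
degree 2: 0−0−0 = 0 → Ȟ^2 ≅ 0

Ȟ^0(U;F) ≅ Z, Ȟ^1(U;F) ≅ Z, Ȟ^2(U;F) ≅ 0


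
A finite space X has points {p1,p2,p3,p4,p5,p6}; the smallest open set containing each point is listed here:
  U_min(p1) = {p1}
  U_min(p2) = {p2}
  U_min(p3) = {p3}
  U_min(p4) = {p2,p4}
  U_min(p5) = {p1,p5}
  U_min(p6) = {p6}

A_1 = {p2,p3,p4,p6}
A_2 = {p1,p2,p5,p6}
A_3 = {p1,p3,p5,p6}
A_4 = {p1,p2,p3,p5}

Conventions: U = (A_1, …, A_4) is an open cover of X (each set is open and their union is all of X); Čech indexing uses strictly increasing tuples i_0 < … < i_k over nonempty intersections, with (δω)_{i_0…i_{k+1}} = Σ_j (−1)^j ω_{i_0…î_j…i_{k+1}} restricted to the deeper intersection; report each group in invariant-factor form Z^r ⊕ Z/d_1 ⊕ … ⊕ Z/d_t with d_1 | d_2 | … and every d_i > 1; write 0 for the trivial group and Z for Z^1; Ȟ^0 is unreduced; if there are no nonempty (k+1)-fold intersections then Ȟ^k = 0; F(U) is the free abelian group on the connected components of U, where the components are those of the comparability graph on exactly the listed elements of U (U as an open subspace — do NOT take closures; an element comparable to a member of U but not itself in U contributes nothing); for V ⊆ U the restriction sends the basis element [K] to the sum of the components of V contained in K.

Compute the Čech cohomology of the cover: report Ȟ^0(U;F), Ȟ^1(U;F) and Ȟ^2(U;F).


Ȟ^0 = Z^4, Ȟ^1 = 0, Ȟ^2 = 0

intersection data:
  A12={p2,p6} A13={p3,p6} A14={p2,p3} A23={p1,p5,p6} A24={p1,p2,p5} A34={p1,p3,p5}
  A123={p6} A124={p2} A134={p3} A234={p1,p5}
components per intersection:
  A1: {p2,p4} {p3} {p6}
  A2: {p1,p5} {p2} {p6}
  A3: {p1,p5} {p3} {p6}
  A4: {p1,p5} {p2} {p3}
  A12: {p2} {p6}
  A13: {p3} {p6}
  A14: {p2} {p3}
  A23: {p1,p5} {p6}
  A24: {p1,p5} {p2}
  A34: {p1,p5} {p3}
  A123: {p6}
  A124: {p2}
  A134: {p3}
  A234: {p1,p5}
C dims 12,12,4; δ0: rk 8, SNF 1^8; δ1: rk 4, SNF 1^4
Ȟ^0 = (12 − 8) − 0 = 4, so Ȟ^0 ≅ Z^4
Ȟ^1 = (12 − 4) − 8 = 0, so Ȟ^1 ≅ 0
Ȟ^2 = (4 − 0) − 4 = 0, so Ȟ^2 ≅ 0


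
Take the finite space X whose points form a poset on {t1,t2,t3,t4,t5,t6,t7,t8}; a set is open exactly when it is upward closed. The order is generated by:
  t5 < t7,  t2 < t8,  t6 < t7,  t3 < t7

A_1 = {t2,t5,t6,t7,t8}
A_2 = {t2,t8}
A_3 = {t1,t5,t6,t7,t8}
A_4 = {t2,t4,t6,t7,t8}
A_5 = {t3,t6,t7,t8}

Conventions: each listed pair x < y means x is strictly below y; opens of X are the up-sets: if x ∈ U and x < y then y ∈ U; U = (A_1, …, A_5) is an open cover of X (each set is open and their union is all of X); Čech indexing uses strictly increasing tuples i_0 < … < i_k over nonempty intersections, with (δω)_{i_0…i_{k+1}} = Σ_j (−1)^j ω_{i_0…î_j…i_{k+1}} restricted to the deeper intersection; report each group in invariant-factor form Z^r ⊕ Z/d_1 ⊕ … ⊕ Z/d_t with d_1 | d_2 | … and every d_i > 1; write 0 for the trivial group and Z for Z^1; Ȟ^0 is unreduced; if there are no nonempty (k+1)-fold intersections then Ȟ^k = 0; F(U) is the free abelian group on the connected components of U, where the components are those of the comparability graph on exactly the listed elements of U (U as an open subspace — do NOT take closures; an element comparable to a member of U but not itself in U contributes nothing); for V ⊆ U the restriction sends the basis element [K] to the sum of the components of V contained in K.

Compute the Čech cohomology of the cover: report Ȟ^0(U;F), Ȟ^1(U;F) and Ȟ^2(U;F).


nonempty overlaps:
  A12={t2,t8} A13={t5,t6,t7,t8} A14={t2,t6,t7,t8} A15={t6,t7,t8} A23={t8} A24={t2,t8} A25={t8} A34={t6,t7,t8} A35={t6,t7,t8} A45={t6,t7,t8}
  A123={t8} A124={t2,t8} A125={t8} A134={t6,t7,t8} A135={t6,t7,t8} A145={t6,t7,t8} A234={t8} A235={t8} A245={t8} A345={t6,t7,t8}
  A1234={t8} A1235={t8} A1245={t8} A1345={t6,t7,t8} A2345={t8}
  A12345={t8}
components per intersection:
  A1: {t2,t8} {t5,t6,t7}
  A2: {t2,t8}
  A3: {t1} {t5,t6,t7} {t8}
  A4: {t2,t8} {t4} {t6,t7}
  A5: {t3,t6,t7} {t8}
  A12: {t2,t8}
  A13: {t5,t6,t7} {t8}
  A14: {t2,t8} {t6,t7}
  A15: {t6,t7} {t8}
  A23: {t8}
  A24: {t2,t8}
  A25: {t8}
  A34: {t6,t7} {t8}
  A35: {t6,t7} {t8}
  A45: {t6,t7} {t8}
  A123: {t8}
  A124: {t2,t8}
  A125: {t8}
  A134: {t6,t7} {t8}
  A135: {t6,t7} {t8}
  A145: {t6,t7} {t8}
  A234: {t8}
  A235: {t8}
  A245: {t8}
  A345: {t6,t7} {t8}
  A1234: {t8}
  A1235: {t8}
  A1245: {t8}
  A1345: {t6,t7} {t8}
  A2345: {t8}
  A12345: {t8}
C dims 11,16,14,6; δ0: rk 7, SNF 1^7; δ1: rk 9, SNF 1^9; δ2: rk 5, SNF 1^5
degree 0: 11−7−0 = 4 → Ȟ^0 ≅ Z^4
degree 1: 16−9−7 = 0 → Ȟ^1 ≅ 0
degree 2: 14−5−9 = 0 → Ȟ^2 ≅ 0

Ȟ^0 ≅ Z^4,  Ȟ^1 ≅ 0,  Ȟ^2 ≅ 0


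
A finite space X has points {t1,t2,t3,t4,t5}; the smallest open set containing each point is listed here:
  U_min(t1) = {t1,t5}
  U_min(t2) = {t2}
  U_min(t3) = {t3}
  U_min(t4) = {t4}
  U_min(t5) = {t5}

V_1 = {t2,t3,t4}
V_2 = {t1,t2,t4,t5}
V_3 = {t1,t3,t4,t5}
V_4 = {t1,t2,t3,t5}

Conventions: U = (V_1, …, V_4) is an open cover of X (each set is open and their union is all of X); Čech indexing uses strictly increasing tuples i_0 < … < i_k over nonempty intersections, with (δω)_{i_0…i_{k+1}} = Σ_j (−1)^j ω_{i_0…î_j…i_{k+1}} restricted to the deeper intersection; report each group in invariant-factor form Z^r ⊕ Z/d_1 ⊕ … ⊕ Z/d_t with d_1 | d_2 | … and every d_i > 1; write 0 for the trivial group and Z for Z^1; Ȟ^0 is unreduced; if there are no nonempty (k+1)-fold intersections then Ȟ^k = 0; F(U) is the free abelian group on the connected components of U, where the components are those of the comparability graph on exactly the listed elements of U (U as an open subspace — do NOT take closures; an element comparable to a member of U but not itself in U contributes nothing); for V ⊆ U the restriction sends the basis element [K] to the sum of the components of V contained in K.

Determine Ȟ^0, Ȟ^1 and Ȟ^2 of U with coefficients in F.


Ȟ^0 = Z^4,  Ȟ^1 = 0,  Ȟ^2 = 0

nerve simplices:
  V12={t2,t4} V13={t3,t4} V14={t2,t3} V23={t1,t4,t5} V24={t1,t2,t5} V34={t1,t3,t5}
  V123={t4} V124={t2} V134={t3} V234={t1,t5}
components per intersection:
  V1: {t2} {t3} {t4}
  V2: {t1,t5} {t2} {t4}
  V3: {t1,t5} {t3} {t4}
  V4: {t1,t5} {t2} {t3}
  V12: {t2} {t4}
  V13: {t3} {t4}
  V14: {t2} {t3}
  V23: {t1,t5} {t4}
  V24: {t1,t5} {t2}
  V34: {t1,t5} {t3}
  V123: {t4}
  V124: {t2}
  V134: {t3}
  V234: {t1,t5}
C dims 12,12,4; δ0: rk 8, SNF 1^8; δ1: rk 4, SNF 1^4
degree 0: 12−8−0 = 4 → Ȟ^0 ≅ Z^4
degree 1: 12−4−8 = 0 → Ȟ^1 ≅ 0
degree 2: 4−0−4 = 0 → Ȟ^2 ≅ 0


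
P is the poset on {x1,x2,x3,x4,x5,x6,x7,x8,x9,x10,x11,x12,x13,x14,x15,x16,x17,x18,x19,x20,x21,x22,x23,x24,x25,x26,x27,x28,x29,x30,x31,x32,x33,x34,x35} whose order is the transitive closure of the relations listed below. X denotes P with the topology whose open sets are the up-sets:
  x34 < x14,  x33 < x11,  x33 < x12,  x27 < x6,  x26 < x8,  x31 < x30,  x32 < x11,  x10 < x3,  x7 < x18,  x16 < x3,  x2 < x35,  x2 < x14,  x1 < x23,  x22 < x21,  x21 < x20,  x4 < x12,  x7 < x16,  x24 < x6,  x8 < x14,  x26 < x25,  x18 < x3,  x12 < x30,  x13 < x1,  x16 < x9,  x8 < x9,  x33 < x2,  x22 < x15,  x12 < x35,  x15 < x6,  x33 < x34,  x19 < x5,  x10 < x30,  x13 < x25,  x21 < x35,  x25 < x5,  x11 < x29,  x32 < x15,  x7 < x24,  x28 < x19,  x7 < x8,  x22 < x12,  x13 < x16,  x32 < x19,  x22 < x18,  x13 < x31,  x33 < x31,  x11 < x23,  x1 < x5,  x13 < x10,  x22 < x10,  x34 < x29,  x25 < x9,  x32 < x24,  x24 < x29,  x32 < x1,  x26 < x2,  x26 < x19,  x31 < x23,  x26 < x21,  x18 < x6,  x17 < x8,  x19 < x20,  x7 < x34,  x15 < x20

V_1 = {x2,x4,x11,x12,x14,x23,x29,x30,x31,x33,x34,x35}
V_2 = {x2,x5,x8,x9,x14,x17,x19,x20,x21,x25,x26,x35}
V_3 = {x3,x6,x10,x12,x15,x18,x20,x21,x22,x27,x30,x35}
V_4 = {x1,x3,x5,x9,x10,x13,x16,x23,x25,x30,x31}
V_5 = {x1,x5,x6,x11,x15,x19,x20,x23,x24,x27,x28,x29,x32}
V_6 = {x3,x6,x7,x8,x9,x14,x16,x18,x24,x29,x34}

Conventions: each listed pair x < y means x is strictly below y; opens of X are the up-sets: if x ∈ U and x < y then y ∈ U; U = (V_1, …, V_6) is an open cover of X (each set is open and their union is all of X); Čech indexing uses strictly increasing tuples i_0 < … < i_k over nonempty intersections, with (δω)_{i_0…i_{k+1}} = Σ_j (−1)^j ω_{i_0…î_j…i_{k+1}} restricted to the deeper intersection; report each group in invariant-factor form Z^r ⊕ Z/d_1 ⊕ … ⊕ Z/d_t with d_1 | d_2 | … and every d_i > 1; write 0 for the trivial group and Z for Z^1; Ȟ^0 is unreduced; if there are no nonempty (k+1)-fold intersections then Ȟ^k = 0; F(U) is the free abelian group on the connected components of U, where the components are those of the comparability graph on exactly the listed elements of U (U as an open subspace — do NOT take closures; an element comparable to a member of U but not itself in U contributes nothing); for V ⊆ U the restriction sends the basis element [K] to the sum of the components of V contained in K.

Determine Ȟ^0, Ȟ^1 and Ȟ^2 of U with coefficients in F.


nerve simplices:
  V12={x2,x14,x35} V13={x12,x30,x35} V14={x23,x30,x31} V15={x11,x23,x29} V16={x14,x29,x34} V23={x20,x21,x35} V24={x5,x9,x25} V25={x5,x19,x20} V26={x8,x9,x14} V34={x3,x10,x30} V35={x6,x15,x20,x27} V36={x3,x6,x18} V45={x1,x5,x23} V46={x3,x9,x16} V56={x6,x24,x29}
  V123={x35} V126={x14} V134={x30} V145={x23} V156={x29} V235={x20} V245={x5} V246={x9} V346={x3} V356={x6}
components per intersection:
  V1: {x2,x4,x11,x12,x14,x23,x29,x30,x31,x33,x34,x35}
  V2: {x2,x5,x8,x9,x14,x17,x19,x20,x21,x25,x26,x35}
  V3: {x3,x6,x10,x12,x15,x18,x20,x21,x22,x27,x30,x35}
  V4: {x1,x3,x5,x9,x10,x13,x16,x23,x25,x30,x31}
  V5: {x1,x5,x6,x11,x15,x19,x20,x23,x24,x27,x28,x29,x32}
  V6: {x3,x6,x7,x8,x9,x14,x16,x18,x24,x29,x34}
  V12: {x2,x14,x35}
  V13: {x12,x30,x35}
  V14: {x23,x30,x31}
  V15: {x11,x23,x29}
  V16: {x14,x29,x34}
  V23: {x20,x21,x35}
  V24: {x5,x9,x25}
  V25: {x5,x19,x20}
  V26: {x8,x9,x14}
  V34: {x3,x10,x30}
  V35: {x6,x15,x20,x27}
  V36: {x3,x6,x18}
  V45: {x1,x5,x23}
  V46: {x3,x9,x16}
  V56: {x6,x24,x29}
  V123: {x35}
  V126: {x14}
  V134: {x30}
  V145: {x23}
  V156: {x29}
  V235: {x20}
  V245: {x5}
  V246: {x9}
  V346: {x3}
  V356: {x6}
C dims 6,15,10; δ0: rk 5, SNF 1^5; δ1: rk 10, SNF 1^9·2
degree 0: 6−5−0 = 1 → Ȟ^0 ≅ Z
degree 1: 15−10−5 = 0 → Ȟ^1 ≅ 0
degree 2: 10−0−10 = 0 plus torsion [2] → Ȟ^2 ≅ Z/2

Ȟ^0 ≅ Z; Ȟ^1 ≅ 0; Ȟ^2 ≅ Z/2


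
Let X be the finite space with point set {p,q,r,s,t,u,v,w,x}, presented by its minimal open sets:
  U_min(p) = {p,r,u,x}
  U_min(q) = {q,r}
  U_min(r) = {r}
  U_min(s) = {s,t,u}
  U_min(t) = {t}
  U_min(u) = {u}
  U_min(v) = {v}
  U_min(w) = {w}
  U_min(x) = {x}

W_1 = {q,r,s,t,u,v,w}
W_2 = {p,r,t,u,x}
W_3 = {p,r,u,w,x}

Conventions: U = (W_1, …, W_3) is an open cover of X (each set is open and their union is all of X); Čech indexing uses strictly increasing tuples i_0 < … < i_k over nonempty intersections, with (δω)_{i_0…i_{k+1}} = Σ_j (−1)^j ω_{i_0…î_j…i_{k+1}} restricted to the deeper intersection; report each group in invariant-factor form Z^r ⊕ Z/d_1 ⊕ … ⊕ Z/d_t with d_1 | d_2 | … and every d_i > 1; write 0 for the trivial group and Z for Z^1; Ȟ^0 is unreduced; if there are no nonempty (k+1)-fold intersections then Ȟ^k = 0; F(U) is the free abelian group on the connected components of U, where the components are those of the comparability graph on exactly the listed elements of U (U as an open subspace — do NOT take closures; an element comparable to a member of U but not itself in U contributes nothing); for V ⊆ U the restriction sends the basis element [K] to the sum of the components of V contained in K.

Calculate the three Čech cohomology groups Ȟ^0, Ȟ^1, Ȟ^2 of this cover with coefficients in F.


nerve of the cover:
  W12={r,t,u} W13={r,u,w} W23={p,r,u,x}
  W123={r,u}
components per intersection:
  W1: {q,r} {s,t,u} {v} {w}
  W2: {p,r,u,x} {t}
  W3: {p,r,u,x} {w}
  W12: {r} {t} {u}
  W13: {r} {u} {w}
  W23: {p,r,u,x}
  W123: {r} {u}
C dims 8,7,2; δ0: rk 5, SNF 1^5; δ1: rk 2, SNF 1^2
Ȟ^0 = (8 − 5) − 0 = 3, so Ȟ^0 ≅ Z^3
Ȟ^1 = (7 − 2) − 5 = 0, so Ȟ^1 ≅ 0
Ȟ^2 = (2 − 0) − 2 = 0, so Ȟ^2 ≅ 0

Ȟ^0 = Z^3, Ȟ^1 = 0 and Ȟ^2 = 0


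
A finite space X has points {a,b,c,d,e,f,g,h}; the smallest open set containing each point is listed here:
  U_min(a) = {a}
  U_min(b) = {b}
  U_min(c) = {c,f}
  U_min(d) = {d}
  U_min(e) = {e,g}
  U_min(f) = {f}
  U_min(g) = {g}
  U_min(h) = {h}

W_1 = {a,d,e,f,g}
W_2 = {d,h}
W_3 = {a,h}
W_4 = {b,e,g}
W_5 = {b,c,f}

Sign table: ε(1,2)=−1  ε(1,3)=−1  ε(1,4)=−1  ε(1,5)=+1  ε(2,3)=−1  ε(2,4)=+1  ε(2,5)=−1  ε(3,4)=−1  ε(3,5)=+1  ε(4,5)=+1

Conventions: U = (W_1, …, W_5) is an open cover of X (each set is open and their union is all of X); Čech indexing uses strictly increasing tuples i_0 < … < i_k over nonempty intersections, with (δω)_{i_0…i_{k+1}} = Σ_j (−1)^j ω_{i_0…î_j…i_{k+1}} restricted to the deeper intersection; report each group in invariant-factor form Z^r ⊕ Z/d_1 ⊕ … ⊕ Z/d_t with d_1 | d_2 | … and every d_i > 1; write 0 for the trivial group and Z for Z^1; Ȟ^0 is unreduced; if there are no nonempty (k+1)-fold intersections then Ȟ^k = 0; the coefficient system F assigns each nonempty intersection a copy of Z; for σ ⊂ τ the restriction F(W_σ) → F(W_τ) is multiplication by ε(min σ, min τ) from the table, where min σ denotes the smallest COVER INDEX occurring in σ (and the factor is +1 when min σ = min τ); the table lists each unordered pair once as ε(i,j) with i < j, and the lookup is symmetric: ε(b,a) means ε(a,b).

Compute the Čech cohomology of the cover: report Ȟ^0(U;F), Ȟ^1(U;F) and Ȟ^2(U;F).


intersection data:
  W12={d} W13={a} W14={e,g} W15={f} W23={h} W45={b}
C dims 5,6; δ0: rk 5, SNF 1^4·2
Ȟ^0 = (5 − 5) − 0 = 0, so Ȟ^0 ≅ 0
Ȟ^1 = (6 − 0) − 5 = 1 plus torsion [2], so Ȟ^1 ≅ Z ⊕ Z/2
Ȟ^2 = (0 − 0) − 0 = 0, so Ȟ^2 ≅ 0

Ȟ^0 = 0; Ȟ^1 = Z ⊕ Z/2; Ȟ^2 = 0


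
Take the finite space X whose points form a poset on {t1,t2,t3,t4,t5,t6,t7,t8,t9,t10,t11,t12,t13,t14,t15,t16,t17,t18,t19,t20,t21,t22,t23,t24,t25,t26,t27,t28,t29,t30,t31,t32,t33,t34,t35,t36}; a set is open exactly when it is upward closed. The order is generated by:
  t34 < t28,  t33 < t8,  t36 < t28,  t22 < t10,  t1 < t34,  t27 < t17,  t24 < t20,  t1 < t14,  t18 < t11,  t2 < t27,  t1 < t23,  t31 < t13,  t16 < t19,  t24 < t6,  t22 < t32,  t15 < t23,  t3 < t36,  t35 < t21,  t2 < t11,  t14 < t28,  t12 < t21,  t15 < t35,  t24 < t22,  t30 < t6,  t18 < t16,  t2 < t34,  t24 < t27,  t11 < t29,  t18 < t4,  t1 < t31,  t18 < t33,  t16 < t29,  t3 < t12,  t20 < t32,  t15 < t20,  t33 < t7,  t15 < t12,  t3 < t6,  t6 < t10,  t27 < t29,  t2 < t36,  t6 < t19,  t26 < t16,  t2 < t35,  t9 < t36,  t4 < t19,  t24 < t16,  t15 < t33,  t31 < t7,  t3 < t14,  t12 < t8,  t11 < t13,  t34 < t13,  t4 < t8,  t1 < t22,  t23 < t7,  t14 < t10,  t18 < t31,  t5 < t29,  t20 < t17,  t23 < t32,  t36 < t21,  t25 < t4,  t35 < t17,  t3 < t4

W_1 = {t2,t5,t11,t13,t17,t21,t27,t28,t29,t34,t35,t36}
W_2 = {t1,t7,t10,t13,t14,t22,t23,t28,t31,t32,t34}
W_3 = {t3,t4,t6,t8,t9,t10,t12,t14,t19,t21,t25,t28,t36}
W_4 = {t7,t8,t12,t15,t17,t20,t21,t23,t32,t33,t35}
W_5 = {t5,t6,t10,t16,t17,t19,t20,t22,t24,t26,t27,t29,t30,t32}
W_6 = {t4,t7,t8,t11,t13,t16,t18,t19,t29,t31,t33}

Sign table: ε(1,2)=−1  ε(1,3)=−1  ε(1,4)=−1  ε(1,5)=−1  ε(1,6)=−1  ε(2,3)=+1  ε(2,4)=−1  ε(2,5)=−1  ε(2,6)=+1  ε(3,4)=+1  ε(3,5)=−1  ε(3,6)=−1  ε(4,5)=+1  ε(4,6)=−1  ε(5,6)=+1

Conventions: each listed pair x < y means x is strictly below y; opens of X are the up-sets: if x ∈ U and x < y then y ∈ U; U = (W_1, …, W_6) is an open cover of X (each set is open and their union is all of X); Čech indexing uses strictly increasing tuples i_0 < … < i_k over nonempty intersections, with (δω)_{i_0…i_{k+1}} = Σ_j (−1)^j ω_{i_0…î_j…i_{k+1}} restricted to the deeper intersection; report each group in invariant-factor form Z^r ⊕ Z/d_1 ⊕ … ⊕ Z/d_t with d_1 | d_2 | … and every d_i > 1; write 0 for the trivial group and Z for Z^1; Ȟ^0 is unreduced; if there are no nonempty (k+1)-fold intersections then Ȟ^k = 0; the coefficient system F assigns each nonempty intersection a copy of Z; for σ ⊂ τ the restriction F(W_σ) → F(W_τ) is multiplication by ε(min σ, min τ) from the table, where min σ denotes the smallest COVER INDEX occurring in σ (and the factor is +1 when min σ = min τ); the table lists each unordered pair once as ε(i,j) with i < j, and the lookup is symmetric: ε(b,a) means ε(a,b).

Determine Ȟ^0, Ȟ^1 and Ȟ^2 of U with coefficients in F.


Ȟ^0 ≅ 0,  Ȟ^1 ≅ Z/2,  Ȟ^2 ≅ Z

nerve of the cover:
  W12={t13,t28,t34} W13={t21,t28,t36} W14={t17,t21,t35} W15={t5,t17,t27,t29} W16={t11,t13,t29} W23={t10,t14,t28} W24={t7,t23,t32} W25={t10,t22,t32} W26={t7,t13,t31} W34={t8,t12,t21} W35={t6,t10,t19} W36={t4,t8,t19} W45={t17,t20,t32} W46={t7,t8,t33} W56={t16,t19,t29}
  W123={t28} W126={t13} W134={t21} W145={t17} W156={t29} W235={t10} W245={t32} W246={t7} W346={t8} W356={t19}
C dims 6,15,10; δ0: rk 6, SNF 1^5·2; δ1: rk 9, SNF 1^9
Ȟ^0 = (6 − 6) − 0 = 0, so Ȟ^0 ≅ 0
Ȟ^1 = (15 − 9) − 6 = 0 plus torsion [2], so Ȟ^1 ≅ Z/2
Ȟ^2 = (10 − 0) − 9 = 1, so Ȟ^2 ≅ Z


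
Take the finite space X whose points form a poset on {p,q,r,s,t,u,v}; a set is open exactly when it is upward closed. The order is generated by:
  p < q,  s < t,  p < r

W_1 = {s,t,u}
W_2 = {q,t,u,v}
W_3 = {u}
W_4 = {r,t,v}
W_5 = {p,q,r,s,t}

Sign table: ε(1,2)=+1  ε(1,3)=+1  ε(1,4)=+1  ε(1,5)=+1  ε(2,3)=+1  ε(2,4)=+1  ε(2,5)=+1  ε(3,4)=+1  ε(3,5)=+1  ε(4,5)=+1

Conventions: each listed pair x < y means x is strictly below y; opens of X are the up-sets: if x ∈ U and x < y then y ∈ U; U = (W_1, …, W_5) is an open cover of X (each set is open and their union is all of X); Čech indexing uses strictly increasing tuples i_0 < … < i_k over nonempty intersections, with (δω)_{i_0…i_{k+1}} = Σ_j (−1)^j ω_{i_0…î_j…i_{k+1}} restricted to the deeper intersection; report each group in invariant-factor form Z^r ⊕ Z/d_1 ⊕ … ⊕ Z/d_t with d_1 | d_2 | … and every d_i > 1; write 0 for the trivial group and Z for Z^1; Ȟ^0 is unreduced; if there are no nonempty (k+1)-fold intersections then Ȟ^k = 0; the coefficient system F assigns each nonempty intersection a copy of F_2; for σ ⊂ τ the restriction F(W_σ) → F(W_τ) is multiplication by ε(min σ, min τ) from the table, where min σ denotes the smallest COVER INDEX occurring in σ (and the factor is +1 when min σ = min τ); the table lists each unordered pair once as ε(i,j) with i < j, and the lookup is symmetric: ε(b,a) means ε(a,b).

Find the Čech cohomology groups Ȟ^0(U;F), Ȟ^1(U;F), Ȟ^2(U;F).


Ȟ^0 = Z/2; Ȟ^1 = 0; Ȟ^2 = 0

nonempty intersections:
  W12={t,u} W13={u} W14={t} W15={s,t} W23={u} W24={t,v} W25={q,t} W45={r,t}
  W123={u} W124={t} W125={t} W145={t} W245={t}
  W1245={t}
C dims 5,8,5,1; δ0: rk_F2 4; δ1: rk_F2 4; δ2: rk_F2 1
Ȟ^0: (5−4)−0=1 ⇒ Z/2
Ȟ^1: (8−4)−4=0 ⇒ 0
Ȟ^2: (5−1)−4=0 ⇒ 0


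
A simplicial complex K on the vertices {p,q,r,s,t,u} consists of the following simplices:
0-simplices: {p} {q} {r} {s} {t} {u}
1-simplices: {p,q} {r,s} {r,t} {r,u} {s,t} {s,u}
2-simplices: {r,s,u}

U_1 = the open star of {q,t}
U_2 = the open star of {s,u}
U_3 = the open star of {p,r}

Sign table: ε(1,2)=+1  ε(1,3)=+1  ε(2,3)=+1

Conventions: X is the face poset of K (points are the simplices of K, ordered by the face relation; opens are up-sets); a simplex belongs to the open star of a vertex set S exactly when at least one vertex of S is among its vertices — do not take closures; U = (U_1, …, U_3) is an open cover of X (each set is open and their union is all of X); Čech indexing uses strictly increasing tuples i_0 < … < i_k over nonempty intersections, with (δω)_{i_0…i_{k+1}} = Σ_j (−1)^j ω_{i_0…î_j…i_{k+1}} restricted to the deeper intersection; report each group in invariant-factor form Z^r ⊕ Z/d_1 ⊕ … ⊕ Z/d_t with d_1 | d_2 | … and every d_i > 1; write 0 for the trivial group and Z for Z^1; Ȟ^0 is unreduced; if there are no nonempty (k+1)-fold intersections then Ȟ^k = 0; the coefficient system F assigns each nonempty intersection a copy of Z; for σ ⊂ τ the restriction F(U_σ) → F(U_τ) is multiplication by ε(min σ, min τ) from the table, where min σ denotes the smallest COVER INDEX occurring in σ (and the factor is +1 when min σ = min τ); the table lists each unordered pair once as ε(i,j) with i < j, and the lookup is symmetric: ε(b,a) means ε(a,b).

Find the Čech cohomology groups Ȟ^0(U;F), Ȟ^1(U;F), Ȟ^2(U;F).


Ȟ^0 ≅ Z; Ȟ^1 ≅ Z; Ȟ^2 ≅ 0

nerve simplices:
  U1={{q},{t},{p,q},{r,t},{s,t}} U2={{s},{u},{r,s},{r,u},{s,t},{s,u},{r,s,u}} U3={{p},{r},{p,q},{r,s},{r,t},{r,u},{r,s,u}}
  U12={{s,t}} U13={{p,q},{r,t}} U23={{r,s},{r,u},{r,s,u}}
C dims 3,3; δ0: rk 2, SNF 1^2
degree 0: 3−2−0 = 1 → Ȟ^0 ≅ Z
degree 1: 3−0−2 = 1 → Ȟ^1 ≅ Z
degree 2: 0−0−0 = 0 → Ȟ^2 ≅ 0


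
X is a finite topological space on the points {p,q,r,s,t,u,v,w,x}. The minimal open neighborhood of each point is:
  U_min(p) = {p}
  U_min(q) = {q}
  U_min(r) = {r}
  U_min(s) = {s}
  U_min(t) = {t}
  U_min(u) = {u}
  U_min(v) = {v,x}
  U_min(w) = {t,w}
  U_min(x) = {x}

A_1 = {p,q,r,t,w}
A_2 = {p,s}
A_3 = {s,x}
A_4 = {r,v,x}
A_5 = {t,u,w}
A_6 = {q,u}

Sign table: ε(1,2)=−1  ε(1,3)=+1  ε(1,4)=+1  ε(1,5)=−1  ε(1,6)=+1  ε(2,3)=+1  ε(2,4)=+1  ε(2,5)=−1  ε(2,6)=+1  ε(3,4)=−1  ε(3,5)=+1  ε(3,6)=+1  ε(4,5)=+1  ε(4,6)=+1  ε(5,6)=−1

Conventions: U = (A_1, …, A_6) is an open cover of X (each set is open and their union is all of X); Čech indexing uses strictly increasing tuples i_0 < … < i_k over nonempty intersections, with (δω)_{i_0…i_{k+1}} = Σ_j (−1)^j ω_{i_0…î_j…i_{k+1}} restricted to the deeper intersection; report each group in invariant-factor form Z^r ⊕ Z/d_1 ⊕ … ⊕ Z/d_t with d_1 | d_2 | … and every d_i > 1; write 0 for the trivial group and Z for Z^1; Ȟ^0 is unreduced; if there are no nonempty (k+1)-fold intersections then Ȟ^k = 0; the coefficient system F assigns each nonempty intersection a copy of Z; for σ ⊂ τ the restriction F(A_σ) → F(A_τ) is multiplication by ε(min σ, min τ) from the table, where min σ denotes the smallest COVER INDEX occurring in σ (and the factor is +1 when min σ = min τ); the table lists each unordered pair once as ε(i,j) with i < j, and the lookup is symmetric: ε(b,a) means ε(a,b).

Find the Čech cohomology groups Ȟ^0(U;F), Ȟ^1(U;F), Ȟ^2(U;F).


Ȟ^0 ≅ Z; Ȟ^1 ≅ Z^2; Ȟ^2 ≅ 0

nonempty intersections:
  A12={p} A14={r} A15={t,w} A16={q} A23={s} A34={x} A56={u}
C dims 6,7; δ0: rk 5, SNF 1^5
Ȟ^0: (6−5)−0=1 ⇒ Z
Ȟ^1: (7−0)−5=2 ⇒ Z^2
Ȟ^2: (0−0)−0=0 ⇒ 0
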